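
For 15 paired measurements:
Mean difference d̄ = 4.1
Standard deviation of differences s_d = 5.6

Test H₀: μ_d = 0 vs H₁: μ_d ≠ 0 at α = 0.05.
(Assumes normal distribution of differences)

df = n - 1 = 14
SE = s_d/√n = 5.6/√15 = 1.4459
t = d̄/SE = 4.1/1.4459 = 2.8356
Critical value: t_{0.025,14} = ±2.145
p-value ≈ 0.0132
Decision: reject H₀

Answer: t = 2.8356, reject H₀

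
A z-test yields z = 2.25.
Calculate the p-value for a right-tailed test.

For z = 2.25:
p = P(Z > 2.25) = 1 - Φ(2.25) = 0.0122

Answer: p-value ≈ 0.0122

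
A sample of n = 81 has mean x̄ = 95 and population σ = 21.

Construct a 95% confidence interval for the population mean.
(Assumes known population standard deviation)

Answer: (90.4267, 99.5733)

Derivation:
Confidence level: 95%, α = 0.05
z_0.025 = 1.960
SE = σ/√n = 21/√81 = 2.3333
Margin of error = 1.960 × 2.3333 = 4.5733
CI: x̄ ± margin = 95 ± 4.5733
CI: (90.4267, 99.5733)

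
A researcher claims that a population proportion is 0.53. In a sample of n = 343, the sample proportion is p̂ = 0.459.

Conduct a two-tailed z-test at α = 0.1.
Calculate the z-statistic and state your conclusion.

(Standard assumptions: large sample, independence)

Answer: z = -2.6346, reject H₀

Derivation:
H₀: p = 0.53, H₁: p ≠ 0.53
Standard error: SE = √(p₀(1-p₀)/n) = √(0.53×0.47/343) = 0.026949
z-statistic: z = (p̂ - p₀)/SE = (0.459 - 0.53)/0.026949 = -2.6346
Critical value: z_0.05 = ±1.645
p-value = 0.0084
Decision: reject H₀ at α = 0.1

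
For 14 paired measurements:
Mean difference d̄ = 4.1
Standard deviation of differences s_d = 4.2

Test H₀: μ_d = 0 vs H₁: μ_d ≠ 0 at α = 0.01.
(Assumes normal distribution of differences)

df = n - 1 = 13
SE = s_d/√n = 4.2/√14 = 1.1225
t = d̄/SE = 4.1/1.1225 = 3.6526
Critical value: t_{0.005,13} = ±3.012
p-value ≈ 0.0029
Decision: reject H₀

Answer: t = 3.6526, reject H₀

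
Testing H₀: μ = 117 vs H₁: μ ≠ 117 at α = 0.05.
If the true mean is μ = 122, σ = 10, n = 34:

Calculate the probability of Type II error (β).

Answer: β ≈ 0.1697

Derivation:
SE = σ/√n = 10/√34 = 1.7150
Critical values: μ₀ ± z_0.025×SE = 117 ± 1.960×1.7150
Acceptance region: (113.6386, 120.3614)
Under H₁ (μ = 122): z_high = (120.3614 - 122)/1.7150 = -0.9555, z_low = (113.6386 - 122)/1.7150 = -4.8755
β = P(not reject | H₁) = Φ(-0.9555) - Φ(-4.8755) ≈ 0.1697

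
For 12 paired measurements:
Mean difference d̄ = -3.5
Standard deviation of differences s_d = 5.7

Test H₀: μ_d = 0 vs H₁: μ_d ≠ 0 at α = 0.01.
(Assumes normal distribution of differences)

df = n - 1 = 11
SE = s_d/√n = 5.7/√12 = 1.6454
t = d̄/SE = -3.5/1.6454 = -2.1271
Critical value: t_{0.005,11} = ±3.106
p-value ≈ 0.0569
Decision: fail to reject H₀

Answer: t = -2.1271, fail to reject H₀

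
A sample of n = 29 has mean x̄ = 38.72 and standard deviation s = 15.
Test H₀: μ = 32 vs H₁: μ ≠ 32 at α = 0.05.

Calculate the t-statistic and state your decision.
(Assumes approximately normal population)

df = n - 1 = 28
SE = s/√n = 15/√29 = 2.7854
t = (x̄ - μ₀)/SE = (38.72 - 32)/2.7854 = 2.4126
Critical value: t_{0.025,28} = ±2.048
p-value ≈ 0.0226
Decision: reject H₀

Answer: t = 2.4126, reject H₀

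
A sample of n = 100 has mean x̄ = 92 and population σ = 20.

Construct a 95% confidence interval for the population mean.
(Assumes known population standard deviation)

Confidence level: 95%, α = 0.05
z_0.025 = 1.960
SE = σ/√n = 20/√100 = 2.0000
Margin of error = 1.960 × 2.0000 = 3.9200
CI: x̄ ± margin = 92 ± 3.9200
CI: (88.0800, 95.9200)

Answer: (88.0800, 95.9200)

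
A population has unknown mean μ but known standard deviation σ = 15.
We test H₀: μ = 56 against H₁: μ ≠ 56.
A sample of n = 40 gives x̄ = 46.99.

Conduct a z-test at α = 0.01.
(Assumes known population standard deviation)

Standard error: SE = σ/√n = 15/√40 = 2.3717
z-statistic: z = (x̄ - μ₀)/SE = (46.99 - 56)/2.3717 = -3.7990
Critical value: ±2.576
p-value = 0.0001
Decision: reject H₀

Answer: z = -3.7990, reject H₀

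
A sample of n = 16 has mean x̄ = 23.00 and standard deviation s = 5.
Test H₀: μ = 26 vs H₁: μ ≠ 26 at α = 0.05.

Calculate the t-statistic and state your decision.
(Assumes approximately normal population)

Answer: t = -2.4000, reject H₀

Derivation:
df = n - 1 = 15
SE = s/√n = 5/√16 = 1.2500
t = (x̄ - μ₀)/SE = (23.00 - 26)/1.2500 = -2.4000
Critical value: t_{0.025,15} = ±2.131
p-value ≈ 0.0298
Decision: reject H₀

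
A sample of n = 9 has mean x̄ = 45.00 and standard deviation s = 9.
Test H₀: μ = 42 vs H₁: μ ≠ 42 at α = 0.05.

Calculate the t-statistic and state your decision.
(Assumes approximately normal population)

df = n - 1 = 8
SE = s/√n = 9/√9 = 3.0000
t = (x̄ - μ₀)/SE = (45.00 - 42)/3.0000 = 1.0000
Critical value: t_{0.025,8} = ±2.306
p-value ≈ 0.3466
Decision: fail to reject H₀

Answer: t = 1.0000, fail to reject H₀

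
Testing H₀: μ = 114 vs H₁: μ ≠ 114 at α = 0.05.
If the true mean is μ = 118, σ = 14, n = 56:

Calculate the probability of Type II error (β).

Answer: β ≈ 0.4293

Derivation:
SE = σ/√n = 14/√56 = 1.8708
Critical values: μ₀ ± z_0.025×SE = 114 ± 1.960×1.8708
Acceptance region: (110.3332, 117.6668)
Under H₁ (μ = 118): z_high = (117.6668 - 118)/1.8708 = -0.1781, z_low = (110.3332 - 118)/1.8708 = -4.0981
β = P(not reject | H₁) = Φ(-0.1781) - Φ(-4.0981) ≈ 0.4293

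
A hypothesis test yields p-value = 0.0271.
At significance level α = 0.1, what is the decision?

Answer: reject H₀

Derivation:
Compare p-value to α:
0.0271 < 0.1
Decision: reject H₀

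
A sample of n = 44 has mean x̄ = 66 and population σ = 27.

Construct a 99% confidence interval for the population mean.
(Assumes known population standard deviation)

Confidence level: 99%, α = 0.01
z_0.005 = 2.576
SE = σ/√n = 27/√44 = 4.0704
Margin of error = 2.576 × 4.0704 = 10.4854
CI: x̄ ± margin = 66 ± 10.4854
CI: (55.5146, 76.4854)

Answer: (55.5146, 76.4854)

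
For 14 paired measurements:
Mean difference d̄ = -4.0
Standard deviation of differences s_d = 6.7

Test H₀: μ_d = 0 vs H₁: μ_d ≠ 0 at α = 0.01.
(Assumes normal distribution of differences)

df = n - 1 = 13
SE = s_d/√n = 6.7/√14 = 1.7907
t = d̄/SE = -4.0/1.7907 = -2.2338
Critical value: t_{0.005,13} = ±3.012
p-value ≈ 0.0437
Decision: fail to reject H₀

Answer: t = -2.2338, fail to reject H₀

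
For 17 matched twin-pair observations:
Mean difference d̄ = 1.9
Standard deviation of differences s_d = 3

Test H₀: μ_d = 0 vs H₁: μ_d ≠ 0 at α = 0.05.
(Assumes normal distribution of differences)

Answer: t = 2.6113, reject H₀

Derivation:
df = n - 1 = 16
SE = s_d/√n = 3/√17 = 0.7276
t = d̄/SE = 1.9/0.7276 = 2.6113
Critical value: t_{0.025,16} = ±2.120
p-value ≈ 0.0189
Decision: reject H₀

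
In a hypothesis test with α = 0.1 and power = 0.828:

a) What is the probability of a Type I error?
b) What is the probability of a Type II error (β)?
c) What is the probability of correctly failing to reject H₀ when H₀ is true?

Answer: a) 0.1, b) 0.172, c) 0.9

Derivation:
a) Type I error probability = α = 0.1
b) Power = P(reject H₀ | H₁ true) = 1 - β = 0.828, so Type II error probability = β = 1 - Power = 0.172
c) P(fail to reject H₀ | H₀ true) = 1 - α = 0.9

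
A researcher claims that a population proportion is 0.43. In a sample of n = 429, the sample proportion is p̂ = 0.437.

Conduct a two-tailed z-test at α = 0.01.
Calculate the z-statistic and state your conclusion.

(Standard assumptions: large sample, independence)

H₀: p = 0.43, H₁: p ≠ 0.43
Standard error: SE = √(p₀(1-p₀)/n) = √(0.43×0.57/429) = 0.023902
z-statistic: z = (p̂ - p₀)/SE = (0.437 - 0.43)/0.023902 = 0.2929
Critical value: z_0.005 = ±2.576
p-value = 0.7696
Decision: fail to reject H₀ at α = 0.01

Answer: z = 0.2929, fail to reject H₀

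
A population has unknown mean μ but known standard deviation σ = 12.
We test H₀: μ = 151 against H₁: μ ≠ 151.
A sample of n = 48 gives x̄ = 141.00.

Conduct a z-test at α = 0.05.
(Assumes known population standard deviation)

Standard error: SE = σ/√n = 12/√48 = 1.7321
z-statistic: z = (x̄ - μ₀)/SE = (141.00 - 151)/1.7321 = -5.7733
Critical value: ±1.960
p-value < 0.0001
Decision: reject H₀

Answer: z = -5.7733, reject H₀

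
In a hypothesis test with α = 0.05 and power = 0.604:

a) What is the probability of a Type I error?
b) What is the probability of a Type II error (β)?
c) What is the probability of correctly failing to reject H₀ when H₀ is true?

Answer: a) 0.05, b) 0.396, c) 0.95

Derivation:
a) Type I error probability = α = 0.05
b) Power = P(reject H₀ | H₁ true) = 1 - β = 0.604, so Type II error probability = β = 1 - Power = 0.396
c) P(fail to reject H₀ | H₀ true) = 1 - α = 0.95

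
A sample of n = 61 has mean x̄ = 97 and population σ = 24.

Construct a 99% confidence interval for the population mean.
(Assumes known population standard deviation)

Answer: (89.0842, 104.9158)

Derivation:
Confidence level: 99%, α = 0.01
z_0.005 = 2.576
SE = σ/√n = 24/√61 = 3.0729
Margin of error = 2.576 × 3.0729 = 7.9158
CI: x̄ ± margin = 97 ± 7.9158
CI: (89.0842, 104.9158)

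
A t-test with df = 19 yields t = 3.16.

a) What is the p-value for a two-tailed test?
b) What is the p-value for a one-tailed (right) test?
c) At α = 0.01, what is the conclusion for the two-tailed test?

Using t-distribution with df = 19:
a) Two-tailed: p = 2×P(T > 3.16) = 0.0052
b) One-tailed: p = P(T > 3.16) = 0.0026
c) 0.0052 < 0.01, reject H₀

Answer: a) 0.0052, b) 0.0026, c) reject H₀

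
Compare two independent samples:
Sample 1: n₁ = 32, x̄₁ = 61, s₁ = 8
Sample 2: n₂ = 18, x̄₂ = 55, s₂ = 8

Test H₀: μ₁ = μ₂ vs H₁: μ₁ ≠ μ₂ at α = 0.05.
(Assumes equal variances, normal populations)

Answer: t = 2.5456, reject H₀

Derivation:
Pooled variance: s²_p = [31×8² + 17×8²]/(48) = 64.0000
s_p = 8.0000
SE = s_p×√(1/n₁ + 1/n₂) = 8.0000×√(1/32 + 1/18) = 2.3570
t = (x̄₁ - x̄₂)/SE = (61 - 55)/2.3570 = 2.5456
df = 48, t-critical = ±2.011
Decision: reject H₀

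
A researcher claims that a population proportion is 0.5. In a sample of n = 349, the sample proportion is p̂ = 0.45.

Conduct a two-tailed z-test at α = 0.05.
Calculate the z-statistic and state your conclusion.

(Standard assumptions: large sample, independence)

H₀: p = 0.5, H₁: p ≠ 0.5
Standard error: SE = √(p₀(1-p₀)/n) = √(0.5×0.5/349) = 0.026764
z-statistic: z = (p̂ - p₀)/SE = (0.45 - 0.5)/0.026764 = -1.8682
Critical value: z_0.025 = ±1.960
p-value = 0.0617
Decision: fail to reject H₀ at α = 0.05

Answer: z = -1.8682, fail to reject H₀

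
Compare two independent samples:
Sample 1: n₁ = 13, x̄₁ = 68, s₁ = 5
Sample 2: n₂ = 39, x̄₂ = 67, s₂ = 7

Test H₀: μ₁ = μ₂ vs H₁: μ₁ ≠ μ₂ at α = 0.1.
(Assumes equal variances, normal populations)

Answer: t = 0.4749, fail to reject H₀

Derivation:
Pooled variance: s²_p = [12×5² + 38×7²]/(50) = 43.2400
s_p = 6.5757
SE = s_p×√(1/n₁ + 1/n₂) = 6.5757×√(1/13 + 1/39) = 2.1059
t = (x̄₁ - x̄₂)/SE = (68 - 67)/2.1059 = 0.4749
df = 50, t-critical = ±1.676
Decision: fail to reject H₀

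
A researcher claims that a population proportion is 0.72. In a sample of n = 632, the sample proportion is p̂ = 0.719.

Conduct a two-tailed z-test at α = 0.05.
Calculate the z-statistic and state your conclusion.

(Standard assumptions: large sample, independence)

Answer: z = -0.0560, fail to reject H₀

Derivation:
H₀: p = 0.72, H₁: p ≠ 0.72
Standard error: SE = √(p₀(1-p₀)/n) = √(0.72×0.28/632) = 0.017860
z-statistic: z = (p̂ - p₀)/SE = (0.719 - 0.72)/0.017860 = -0.0560
Critical value: z_0.025 = ±1.960
p-value = 0.9553
Decision: fail to reject H₀ at α = 0.05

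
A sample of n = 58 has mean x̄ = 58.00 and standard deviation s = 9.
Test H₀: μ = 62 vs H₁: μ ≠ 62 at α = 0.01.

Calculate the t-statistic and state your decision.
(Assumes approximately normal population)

df = n - 1 = 57
SE = s/√n = 9/√58 = 1.1818
t = (x̄ - μ₀)/SE = (58.00 - 62)/1.1818 = -3.3847
Critical value: t_{0.005,57} = ±2.665
p-value ≈ 0.0013
Decision: reject H₀

Answer: t = -3.3847, reject H₀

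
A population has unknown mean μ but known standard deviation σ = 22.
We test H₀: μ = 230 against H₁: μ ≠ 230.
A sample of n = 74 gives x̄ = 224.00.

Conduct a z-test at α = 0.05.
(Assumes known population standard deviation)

Answer: z = -2.3461, reject H₀

Derivation:
Standard error: SE = σ/√n = 22/√74 = 2.5574
z-statistic: z = (x̄ - μ₀)/SE = (224.00 - 230)/2.5574 = -2.3461
Critical value: ±1.960
p-value = 0.0190
Decision: reject H₀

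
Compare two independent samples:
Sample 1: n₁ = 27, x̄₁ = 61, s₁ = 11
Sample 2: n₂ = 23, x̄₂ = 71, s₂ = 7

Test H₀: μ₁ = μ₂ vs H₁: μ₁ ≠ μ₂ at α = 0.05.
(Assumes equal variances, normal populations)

Answer: t = -3.7569, reject H₀

Derivation:
Pooled variance: s²_p = [26×11² + 22×7²]/(48) = 88.0000
s_p = 9.3808
SE = s_p×√(1/n₁ + 1/n₂) = 9.3808×√(1/27 + 1/23) = 2.6618
t = (x̄₁ - x̄₂)/SE = (61 - 71)/2.6618 = -3.7569
df = 48, t-critical = ±2.011
Decision: reject H₀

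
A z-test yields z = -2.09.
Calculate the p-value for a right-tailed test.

Answer: p-value ≈ 0.9817

Derivation:
For z = -2.09:
p = P(Z > -2.09) = 1 - Φ(-2.09) = 0.9817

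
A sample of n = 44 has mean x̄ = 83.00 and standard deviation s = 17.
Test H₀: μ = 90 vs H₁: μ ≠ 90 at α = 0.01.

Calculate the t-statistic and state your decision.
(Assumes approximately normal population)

df = n - 1 = 43
SE = s/√n = 17/√44 = 2.5628
t = (x̄ - μ₀)/SE = (83.00 - 90)/2.5628 = -2.7314
Critical value: t_{0.005,43} = ±2.695
p-value ≈ 0.0091
Decision: reject H₀

Answer: t = -2.7314, reject H₀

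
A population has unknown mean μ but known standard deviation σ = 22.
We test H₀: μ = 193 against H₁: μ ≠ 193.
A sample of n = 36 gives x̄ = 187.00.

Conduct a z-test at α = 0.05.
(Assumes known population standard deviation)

Answer: z = -1.6363, fail to reject H₀

Derivation:
Standard error: SE = σ/√n = 22/√36 = 3.6667
z-statistic: z = (x̄ - μ₀)/SE = (187.00 - 193)/3.6667 = -1.6363
Critical value: ±1.960
p-value = 0.1018
Decision: fail to reject H₀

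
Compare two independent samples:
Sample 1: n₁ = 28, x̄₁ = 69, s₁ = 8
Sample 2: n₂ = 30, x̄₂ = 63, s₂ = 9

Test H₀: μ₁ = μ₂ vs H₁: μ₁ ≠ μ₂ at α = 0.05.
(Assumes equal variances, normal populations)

Answer: t = 2.6761, reject H₀

Derivation:
Pooled variance: s²_p = [27×8² + 29×9²]/(56) = 72.8036
s_p = 8.5325
SE = s_p×√(1/n₁ + 1/n₂) = 8.5325×√(1/28 + 1/30) = 2.2421
t = (x̄₁ - x̄₂)/SE = (69 - 63)/2.2421 = 2.6761
df = 56, t-critical = ±2.003
Decision: reject H₀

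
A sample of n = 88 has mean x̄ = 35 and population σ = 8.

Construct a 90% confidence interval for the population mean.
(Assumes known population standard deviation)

Answer: (33.5971, 36.4029)

Derivation:
Confidence level: 90%, α = 0.1
z_0.05 = 1.645
SE = σ/√n = 8/√88 = 0.8528
Margin of error = 1.645 × 0.8528 = 1.4029
CI: x̄ ± margin = 35 ± 1.4029
CI: (33.5971, 36.4029)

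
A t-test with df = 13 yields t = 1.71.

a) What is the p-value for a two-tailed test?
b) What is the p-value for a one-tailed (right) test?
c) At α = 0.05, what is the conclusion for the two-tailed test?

Answer: a) 0.1110, b) 0.0555, c) fail to reject H₀

Derivation:
Using t-distribution with df = 13:
a) Two-tailed: p = 2×P(T > 1.71) = 0.1110
b) One-tailed: p = P(T > 1.71) = 0.0555
c) 0.1110 ≥ 0.05, fail to reject H₀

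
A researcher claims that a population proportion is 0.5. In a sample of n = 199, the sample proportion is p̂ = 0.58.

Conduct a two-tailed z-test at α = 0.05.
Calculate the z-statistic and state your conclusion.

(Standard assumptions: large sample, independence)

H₀: p = 0.5, H₁: p ≠ 0.5
Standard error: SE = √(p₀(1-p₀)/n) = √(0.5×0.5/199) = 0.035444
z-statistic: z = (p̂ - p₀)/SE = (0.58 - 0.5)/0.035444 = 2.2571
Critical value: z_0.025 = ±1.960
p-value = 0.0240
Decision: reject H₀ at α = 0.05

Answer: z = 2.2571, reject H₀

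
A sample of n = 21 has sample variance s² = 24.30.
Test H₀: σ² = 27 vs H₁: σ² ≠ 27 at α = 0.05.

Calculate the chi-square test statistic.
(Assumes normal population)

df = n - 1 = 20
χ² = (n-1)s²/σ₀² = 20×24.30/27 = 18.0000
Critical values: χ²_{0.975,20} = 9.591, χ²_{0.025,20} = 34.170
Rejection region: χ² < 9.591 or χ² > 34.170
Decision: fail to reject H₀

Answer: χ² = 18.0000, fail to reject H₀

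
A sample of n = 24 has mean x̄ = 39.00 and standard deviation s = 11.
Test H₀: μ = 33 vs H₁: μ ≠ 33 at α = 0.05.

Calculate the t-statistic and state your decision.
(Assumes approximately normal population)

Answer: t = 2.6721, reject H₀

Derivation:
df = n - 1 = 23
SE = s/√n = 11/√24 = 2.2454
t = (x̄ - μ₀)/SE = (39.00 - 33)/2.2454 = 2.6721
Critical value: t_{0.025,23} = ±2.069
p-value ≈ 0.0136
Decision: reject H₀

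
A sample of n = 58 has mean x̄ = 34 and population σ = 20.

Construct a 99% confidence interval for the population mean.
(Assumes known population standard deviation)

Confidence level: 99%, α = 0.01
z_0.005 = 2.576
SE = σ/√n = 20/√58 = 2.6261
Margin of error = 2.576 × 2.6261 = 6.7648
CI: x̄ ± margin = 34 ± 6.7648
CI: (27.2352, 40.7648)

Answer: (27.2352, 40.7648)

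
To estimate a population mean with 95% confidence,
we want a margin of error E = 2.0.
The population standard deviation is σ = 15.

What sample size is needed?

Answer: n = 217

Derivation:
z_0.025 = 1.960
n = (z×σ/E)² = (1.960×15/2.0)²
n = 216.0900
Round up: n = 217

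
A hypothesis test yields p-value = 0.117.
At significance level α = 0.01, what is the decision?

Answer: fail to reject H₀

Derivation:
Compare p-value to α:
0.117 ≥ 0.01
Decision: fail to reject H₀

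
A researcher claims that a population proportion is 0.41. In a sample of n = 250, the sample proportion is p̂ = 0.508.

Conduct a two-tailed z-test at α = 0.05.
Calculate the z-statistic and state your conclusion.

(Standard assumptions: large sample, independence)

Answer: z = 3.1505, reject H₀

Derivation:
H₀: p = 0.41, H₁: p ≠ 0.41
Standard error: SE = √(p₀(1-p₀)/n) = √(0.41×0.59/250) = 0.031106
z-statistic: z = (p̂ - p₀)/SE = (0.508 - 0.41)/0.031106 = 3.1505
Critical value: z_0.025 = ±1.960
p-value = 0.0016
Decision: reject H₀ at α = 0.05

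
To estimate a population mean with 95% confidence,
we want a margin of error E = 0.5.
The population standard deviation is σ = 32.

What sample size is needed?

z_0.025 = 1.960
n = (z×σ/E)² = (1.960×32/0.5)²
n = 15735.1936
Round up: n = 15736

Answer: n = 15736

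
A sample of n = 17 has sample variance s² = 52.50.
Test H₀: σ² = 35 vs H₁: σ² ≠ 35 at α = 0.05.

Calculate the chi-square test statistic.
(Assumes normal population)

df = n - 1 = 16
χ² = (n-1)s²/σ₀² = 16×52.50/35 = 24.0000
Critical values: χ²_{0.975,16} = 6.908, χ²_{0.025,16} = 28.845
Rejection region: χ² < 6.908 or χ² > 28.845
Decision: fail to reject H₀

Answer: χ² = 24.0000, fail to reject H₀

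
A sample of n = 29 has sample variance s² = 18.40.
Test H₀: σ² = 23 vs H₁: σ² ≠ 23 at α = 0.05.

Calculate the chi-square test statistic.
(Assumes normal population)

Answer: χ² = 22.4000, fail to reject H₀

Derivation:
df = n - 1 = 28
χ² = (n-1)s²/σ₀² = 28×18.40/23 = 22.4000
Critical values: χ²_{0.975,28} = 15.308, χ²_{0.025,28} = 44.461
Rejection region: χ² < 15.308 or χ² > 44.461
Decision: fail to reject H₀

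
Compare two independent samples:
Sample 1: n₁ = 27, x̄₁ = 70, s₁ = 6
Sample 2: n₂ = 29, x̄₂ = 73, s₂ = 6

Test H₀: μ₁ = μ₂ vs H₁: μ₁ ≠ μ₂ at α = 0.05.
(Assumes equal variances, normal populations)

Pooled variance: s²_p = [26×6² + 28×6²]/(54) = 36.0000
s_p = 6.0000
SE = s_p×√(1/n₁ + 1/n₂) = 6.0000×√(1/27 + 1/29) = 1.6046
t = (x̄₁ - x̄₂)/SE = (70 - 73)/1.6046 = -1.8696
df = 54, t-critical = ±2.005
Decision: fail to reject H₀

Answer: t = -1.8696, fail to reject H₀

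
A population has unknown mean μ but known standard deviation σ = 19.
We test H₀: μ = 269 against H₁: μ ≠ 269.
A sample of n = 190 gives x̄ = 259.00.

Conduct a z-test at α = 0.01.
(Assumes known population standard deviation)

Answer: z = -7.2548, reject H₀

Derivation:
Standard error: SE = σ/√n = 19/√190 = 1.3784
z-statistic: z = (x̄ - μ₀)/SE = (259.00 - 269)/1.3784 = -7.2548
Critical value: ±2.576
p-value < 0.0001
Decision: reject H₀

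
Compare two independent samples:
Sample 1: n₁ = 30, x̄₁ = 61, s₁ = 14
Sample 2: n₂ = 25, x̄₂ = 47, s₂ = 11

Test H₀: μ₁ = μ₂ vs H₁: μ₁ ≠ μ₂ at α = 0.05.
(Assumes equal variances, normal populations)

Pooled variance: s²_p = [29×14² + 24×11²]/(53) = 162.0377
s_p = 12.7294
SE = s_p×√(1/n₁ + 1/n₂) = 12.7294×√(1/30 + 1/25) = 3.4471
t = (x̄₁ - x̄₂)/SE = (61 - 47)/3.4471 = 4.0614
df = 53, t-critical = ±2.006
Decision: reject H₀

Answer: t = 4.0614, reject H₀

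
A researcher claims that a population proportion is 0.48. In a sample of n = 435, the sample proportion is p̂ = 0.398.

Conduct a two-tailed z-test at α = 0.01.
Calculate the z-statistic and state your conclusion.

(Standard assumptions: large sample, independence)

H₀: p = 0.48, H₁: p ≠ 0.48
Standard error: SE = √(p₀(1-p₀)/n) = √(0.48×0.52/435) = 0.023954
z-statistic: z = (p̂ - p₀)/SE = (0.398 - 0.48)/0.023954 = -3.4232
Critical value: z_0.005 = ±2.576
p-value = 0.0006
Decision: reject H₀ at α = 0.01

Answer: z = -3.4232, reject H₀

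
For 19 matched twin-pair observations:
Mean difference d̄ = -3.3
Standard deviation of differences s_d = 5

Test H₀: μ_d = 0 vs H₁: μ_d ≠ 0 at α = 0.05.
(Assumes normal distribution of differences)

df = n - 1 = 18
SE = s_d/√n = 5/√19 = 1.1471
t = d̄/SE = -3.3/1.1471 = -2.8768
Critical value: t_{0.025,18} = ±2.101
p-value ≈ 0.0100
Decision: reject H₀

Answer: t = -2.8768, reject H₀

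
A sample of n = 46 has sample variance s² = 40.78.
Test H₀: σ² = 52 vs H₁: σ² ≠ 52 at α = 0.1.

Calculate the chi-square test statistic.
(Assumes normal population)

Answer: χ² = 35.2904, fail to reject H₀

Derivation:
df = n - 1 = 45
χ² = (n-1)s²/σ₀² = 45×40.78/52 = 35.2904
Critical values: χ²_{0.95,45} = 30.612, χ²_{0.05,45} = 61.656
Rejection region: χ² < 30.612 or χ² > 61.656
Decision: fail to reject H₀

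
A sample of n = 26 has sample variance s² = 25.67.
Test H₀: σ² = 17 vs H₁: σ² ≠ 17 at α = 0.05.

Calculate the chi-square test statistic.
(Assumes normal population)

Answer: χ² = 37.7500, fail to reject H₀

Derivation:
df = n - 1 = 25
χ² = (n-1)s²/σ₀² = 25×25.67/17 = 37.7500
Critical values: χ²_{0.975,25} = 13.120, χ²_{0.025,25} = 40.646
Rejection region: χ² < 13.120 or χ² > 40.646
Decision: fail to reject H₀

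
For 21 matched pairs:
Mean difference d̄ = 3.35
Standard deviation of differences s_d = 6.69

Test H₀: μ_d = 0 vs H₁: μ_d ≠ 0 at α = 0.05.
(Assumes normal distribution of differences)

df = n - 1 = 20
SE = s_d/√n = 6.69/√21 = 1.4599
t = d̄/SE = 3.35/1.4599 = 2.2947
Critical value: t_{0.025,20} = ±2.086
p-value ≈ 0.0327
Decision: reject H₀

Answer: t = 2.2947, reject H₀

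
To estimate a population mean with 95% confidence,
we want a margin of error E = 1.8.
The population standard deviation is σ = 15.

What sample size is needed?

Answer: n = 267

Derivation:
z_0.025 = 1.960
n = (z×σ/E)² = (1.960×15/1.8)²
n = 266.7778
Round up: n = 267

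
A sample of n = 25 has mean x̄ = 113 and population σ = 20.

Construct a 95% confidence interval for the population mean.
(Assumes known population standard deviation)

Answer: (105.1600, 120.8400)

Derivation:
Confidence level: 95%, α = 0.05
z_0.025 = 1.960
SE = σ/√n = 20/√25 = 4.0000
Margin of error = 1.960 × 4.0000 = 7.8400
CI: x̄ ± margin = 113 ± 7.8400
CI: (105.1600, 120.8400)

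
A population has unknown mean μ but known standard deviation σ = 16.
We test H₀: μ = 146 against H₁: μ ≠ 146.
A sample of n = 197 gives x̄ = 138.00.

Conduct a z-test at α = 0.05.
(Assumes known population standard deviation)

Standard error: SE = σ/√n = 16/√197 = 1.1400
z-statistic: z = (x̄ - μ₀)/SE = (138.00 - 146)/1.1400 = -7.0175
Critical value: ±1.960
p-value < 0.0001
Decision: reject H₀

Answer: z = -7.0175, reject H₀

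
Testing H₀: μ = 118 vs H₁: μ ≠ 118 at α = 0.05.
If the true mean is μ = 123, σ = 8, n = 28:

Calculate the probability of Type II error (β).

Answer: β ≈ 0.0890

Derivation:
SE = σ/√n = 8/√28 = 1.5119
Critical values: μ₀ ± z_0.025×SE = 118 ± 1.960×1.5119
Acceptance region: (115.0367, 120.9633)
Under H₁ (μ = 123): z_high = (120.9633 - 123)/1.5119 = -1.3471, z_low = (115.0367 - 123)/1.5119 = -5.2671
β = P(not reject | H₁) = Φ(-1.3471) - Φ(-5.2671) ≈ 0.0890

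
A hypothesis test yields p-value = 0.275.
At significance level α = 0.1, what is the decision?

Compare p-value to α:
0.275 ≥ 0.1
Decision: fail to reject H₀

Answer: fail to reject H₀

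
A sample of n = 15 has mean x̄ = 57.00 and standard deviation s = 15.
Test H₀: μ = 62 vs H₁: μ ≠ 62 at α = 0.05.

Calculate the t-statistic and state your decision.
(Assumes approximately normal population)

df = n - 1 = 14
SE = s/√n = 15/√15 = 3.8730
t = (x̄ - μ₀)/SE = (57.00 - 62)/3.8730 = -1.2910
Critical value: t_{0.025,14} = ±2.145
p-value ≈ 0.2176
Decision: fail to reject H₀

Answer: t = -1.2910, fail to reject H₀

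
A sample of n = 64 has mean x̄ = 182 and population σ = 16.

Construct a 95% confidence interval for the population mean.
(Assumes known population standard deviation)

Answer: (178.0800, 185.9200)

Derivation:
Confidence level: 95%, α = 0.05
z_0.025 = 1.960
SE = σ/√n = 16/√64 = 2.0000
Margin of error = 1.960 × 2.0000 = 3.9200
CI: x̄ ± margin = 182 ± 3.9200
CI: (178.0800, 185.9200)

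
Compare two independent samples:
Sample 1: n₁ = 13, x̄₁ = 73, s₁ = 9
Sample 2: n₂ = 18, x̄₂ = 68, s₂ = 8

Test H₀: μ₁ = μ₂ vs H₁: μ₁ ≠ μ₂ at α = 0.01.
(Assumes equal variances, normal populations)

Answer: t = 1.6299, fail to reject H₀

Derivation:
Pooled variance: s²_p = [12×9² + 17×8²]/(29) = 71.0345
s_p = 8.4282
SE = s_p×√(1/n₁ + 1/n₂) = 8.4282×√(1/13 + 1/18) = 3.0677
t = (x̄₁ - x̄₂)/SE = (73 - 68)/3.0677 = 1.6299
df = 29, t-critical = ±2.756
Decision: fail to reject H₀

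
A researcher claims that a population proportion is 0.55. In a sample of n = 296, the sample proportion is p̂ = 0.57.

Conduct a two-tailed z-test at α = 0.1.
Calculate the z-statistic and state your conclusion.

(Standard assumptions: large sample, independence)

Answer: z = 0.6917, fail to reject H₀

Derivation:
H₀: p = 0.55, H₁: p ≠ 0.55
Standard error: SE = √(p₀(1-p₀)/n) = √(0.55×0.45/296) = 0.028916
z-statistic: z = (p̂ - p₀)/SE = (0.57 - 0.55)/0.028916 = 0.6917
Critical value: z_0.05 = ±1.645
p-value = 0.4891
Decision: fail to reject H₀ at α = 0.1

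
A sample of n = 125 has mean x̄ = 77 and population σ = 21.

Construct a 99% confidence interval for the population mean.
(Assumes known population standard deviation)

Confidence level: 99%, α = 0.01
z_0.005 = 2.576
SE = σ/√n = 21/√125 = 1.8783
Margin of error = 2.576 × 1.8783 = 4.8385
CI: x̄ ± margin = 77 ± 4.8385
CI: (72.1615, 81.8385)

Answer: (72.1615, 81.8385)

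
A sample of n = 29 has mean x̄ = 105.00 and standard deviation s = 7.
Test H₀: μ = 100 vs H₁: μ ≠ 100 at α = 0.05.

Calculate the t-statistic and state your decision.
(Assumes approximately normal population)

Answer: t = 3.8464, reject H₀

Derivation:
df = n - 1 = 28
SE = s/√n = 7/√29 = 1.2999
t = (x̄ - μ₀)/SE = (105.00 - 100)/1.2999 = 3.8464
Critical value: t_{0.025,28} = ±2.048
p-value ≈ 0.0006
Decision: reject H₀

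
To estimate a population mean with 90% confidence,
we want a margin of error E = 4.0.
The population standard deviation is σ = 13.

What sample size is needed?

Answer: n = 29

Derivation:
z_0.05 = 1.645
n = (z×σ/E)² = (1.645×13/4.0)²
n = 28.5824
Round up: n = 29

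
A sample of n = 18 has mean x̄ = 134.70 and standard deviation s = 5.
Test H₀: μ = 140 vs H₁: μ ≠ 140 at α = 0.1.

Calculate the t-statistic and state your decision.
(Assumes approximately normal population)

Answer: t = -4.4972, reject H₀

Derivation:
df = n - 1 = 17
SE = s/√n = 5/√18 = 1.1785
t = (x̄ - μ₀)/SE = (134.70 - 140)/1.1785 = -4.4972
Critical value: t_{0.05,17} = ±1.740
p-value ≈ 0.0003
Decision: reject H₀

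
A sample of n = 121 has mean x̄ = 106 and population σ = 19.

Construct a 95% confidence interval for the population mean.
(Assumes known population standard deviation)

Answer: (102.6145, 109.3855)

Derivation:
Confidence level: 95%, α = 0.05
z_0.025 = 1.960
SE = σ/√n = 19/√121 = 1.7273
Margin of error = 1.960 × 1.7273 = 3.3855
CI: x̄ ± margin = 106 ± 3.3855
CI: (102.6145, 109.3855)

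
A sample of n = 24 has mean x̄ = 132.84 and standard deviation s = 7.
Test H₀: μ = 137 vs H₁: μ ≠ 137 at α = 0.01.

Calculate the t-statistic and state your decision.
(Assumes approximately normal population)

Answer: t = -2.9113, reject H₀

Derivation:
df = n - 1 = 23
SE = s/√n = 7/√24 = 1.4289
t = (x̄ - μ₀)/SE = (132.84 - 137)/1.4289 = -2.9113
Critical value: t_{0.005,23} = ±2.807
p-value ≈ 0.0079
Decision: reject H₀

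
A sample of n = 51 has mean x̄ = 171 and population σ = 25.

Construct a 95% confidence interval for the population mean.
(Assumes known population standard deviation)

Answer: (164.1386, 177.8614)

Derivation:
Confidence level: 95%, α = 0.05
z_0.025 = 1.960
SE = σ/√n = 25/√51 = 3.5007
Margin of error = 1.960 × 3.5007 = 6.8614
CI: x̄ ± margin = 171 ± 6.8614
CI: (164.1386, 177.8614)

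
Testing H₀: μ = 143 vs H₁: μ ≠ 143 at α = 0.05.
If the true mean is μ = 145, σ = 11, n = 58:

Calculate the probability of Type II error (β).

SE = σ/√n = 11/√58 = 1.4444
Critical values: μ₀ ± z_0.025×SE = 143 ± 1.960×1.4444
Acceptance region: (140.1690, 145.8310)
Under H₁ (μ = 145): z_high = (145.8310 - 145)/1.4444 = 0.5753, z_low = (140.1690 - 145)/1.4444 = -3.3446
β = P(not reject | H₁) = Φ(0.5753) - Φ(-3.3446) ≈ 0.7170

Answer: β ≈ 0.7170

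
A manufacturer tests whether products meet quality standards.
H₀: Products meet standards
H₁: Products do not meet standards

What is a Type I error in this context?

A Type I error (probability α) occurs when we reject a true H₀.
A Type II error (probability β) occurs when we fail to reject a false H₀.

Answer: Rejecting good products that actually meet standards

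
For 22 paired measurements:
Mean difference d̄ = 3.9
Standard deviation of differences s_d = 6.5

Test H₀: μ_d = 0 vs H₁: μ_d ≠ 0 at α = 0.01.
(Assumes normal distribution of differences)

Answer: t = 2.8143, fail to reject H₀

Derivation:
df = n - 1 = 21
SE = s_d/√n = 6.5/√22 = 1.3858
t = d̄/SE = 3.9/1.3858 = 2.8143
Critical value: t_{0.005,21} = ±2.831
p-value ≈ 0.0104
Decision: fail to reject H₀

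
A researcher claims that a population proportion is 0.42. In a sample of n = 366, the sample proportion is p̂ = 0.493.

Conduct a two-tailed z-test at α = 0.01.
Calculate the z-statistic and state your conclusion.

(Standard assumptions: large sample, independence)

H₀: p = 0.42, H₁: p ≠ 0.42
Standard error: SE = √(p₀(1-p₀)/n) = √(0.42×0.58/366) = 0.025799
z-statistic: z = (p̂ - p₀)/SE = (0.493 - 0.42)/0.025799 = 2.8296
Critical value: z_0.005 = ±2.576
p-value = 0.0047
Decision: reject H₀ at α = 0.01

Answer: z = 2.8296, reject H₀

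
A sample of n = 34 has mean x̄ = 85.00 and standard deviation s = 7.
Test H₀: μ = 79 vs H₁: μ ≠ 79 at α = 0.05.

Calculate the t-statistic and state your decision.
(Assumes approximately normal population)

Answer: t = 4.9979, reject H₀

Derivation:
df = n - 1 = 33
SE = s/√n = 7/√34 = 1.2005
t = (x̄ - μ₀)/SE = (85.00 - 79)/1.2005 = 4.9979
Critical value: t_{0.025,33} = ±2.035
p-value < 0.0001
Decision: reject H₀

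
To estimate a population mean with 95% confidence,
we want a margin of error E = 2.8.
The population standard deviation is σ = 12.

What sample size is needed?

z_0.025 = 1.960
n = (z×σ/E)² = (1.960×12/2.8)²
n = 70.5600
Round up: n = 71

Answer: n = 71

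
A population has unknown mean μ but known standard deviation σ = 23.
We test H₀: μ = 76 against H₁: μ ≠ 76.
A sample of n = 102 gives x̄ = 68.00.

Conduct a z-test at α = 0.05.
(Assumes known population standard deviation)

Answer: z = -3.5129, reject H₀

Derivation:
Standard error: SE = σ/√n = 23/√102 = 2.2773
z-statistic: z = (x̄ - μ₀)/SE = (68.00 - 76)/2.2773 = -3.5129
Critical value: ±1.960
p-value = 0.0004
Decision: reject H₀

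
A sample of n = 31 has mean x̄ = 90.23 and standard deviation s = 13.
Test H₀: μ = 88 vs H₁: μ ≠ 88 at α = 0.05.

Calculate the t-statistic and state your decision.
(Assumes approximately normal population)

Answer: t = 0.9551, fail to reject H₀

Derivation:
df = n - 1 = 30
SE = s/√n = 13/√31 = 2.3349
t = (x̄ - μ₀)/SE = (90.23 - 88)/2.3349 = 0.9551
Critical value: t_{0.025,30} = ±2.042
p-value ≈ 0.3472
Decision: fail to reject H₀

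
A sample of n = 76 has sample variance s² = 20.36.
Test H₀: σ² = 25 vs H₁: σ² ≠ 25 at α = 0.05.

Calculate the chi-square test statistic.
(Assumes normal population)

df = n - 1 = 75
χ² = (n-1)s²/σ₀² = 75×20.36/25 = 61.0800
Critical values: χ²_{0.975,75} = 52.942, χ²_{0.025,75} = 100.839
Rejection region: χ² < 52.942 or χ² > 100.839
Decision: fail to reject H₀

Answer: χ² = 61.0800, fail to reject H₀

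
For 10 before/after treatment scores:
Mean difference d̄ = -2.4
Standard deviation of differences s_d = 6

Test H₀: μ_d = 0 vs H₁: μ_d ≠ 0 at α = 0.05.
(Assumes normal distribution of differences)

Answer: t = -1.2649, fail to reject H₀

Derivation:
df = n - 1 = 9
SE = s_d/√n = 6/√10 = 1.8974
t = d̄/SE = -2.4/1.8974 = -1.2649
Critical value: t_{0.025,9} = ±2.262
p-value ≈ 0.2377
Decision: fail to reject H₀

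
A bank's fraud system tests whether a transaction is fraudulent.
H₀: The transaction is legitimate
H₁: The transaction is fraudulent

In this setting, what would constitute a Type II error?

Answer: Allowing a fraudulent transaction to go through

Derivation:
Type I error (α): Rejecting H₀ when H₀ is true
Type II error (β): Failing to reject H₀ when H₁ is true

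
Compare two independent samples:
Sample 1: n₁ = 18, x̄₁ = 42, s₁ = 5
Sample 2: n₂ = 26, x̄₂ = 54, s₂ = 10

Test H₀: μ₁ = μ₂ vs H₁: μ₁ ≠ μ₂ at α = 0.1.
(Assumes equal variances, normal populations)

Answer: t = -4.6897, reject H₀

Derivation:
Pooled variance: s²_p = [17×5² + 25×10²]/(42) = 69.6429
s_p = 8.3452
SE = s_p×√(1/n₁ + 1/n₂) = 8.3452×√(1/18 + 1/26) = 2.5588
t = (x̄₁ - x̄₂)/SE = (42 - 54)/2.5588 = -4.6897
df = 42, t-critical = ±1.682
Decision: reject H₀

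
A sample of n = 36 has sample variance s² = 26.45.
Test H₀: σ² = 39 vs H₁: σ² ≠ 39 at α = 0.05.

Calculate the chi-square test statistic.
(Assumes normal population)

df = n - 1 = 35
χ² = (n-1)s²/σ₀² = 35×26.45/39 = 23.7372
Critical values: χ²_{0.975,35} = 20.569, χ²_{0.025,35} = 53.203
Rejection region: χ² < 20.569 or χ² > 53.203
Decision: fail to reject H₀

Answer: χ² = 23.7372, fail to reject H₀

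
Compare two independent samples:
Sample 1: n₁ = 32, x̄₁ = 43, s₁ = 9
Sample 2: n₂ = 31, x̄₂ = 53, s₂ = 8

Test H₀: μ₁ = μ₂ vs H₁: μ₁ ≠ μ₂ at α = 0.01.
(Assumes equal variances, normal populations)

Pooled variance: s²_p = [31×9² + 30×8²]/(61) = 72.6393
s_p = 8.5229
SE = s_p×√(1/n₁ + 1/n₂) = 8.5229×√(1/32 + 1/31) = 2.1478
t = (x̄₁ - x̄₂)/SE = (43 - 53)/2.1478 = -4.6559
df = 61, t-critical = ±2.659
Decision: reject H₀

Answer: t = -4.6559, reject H₀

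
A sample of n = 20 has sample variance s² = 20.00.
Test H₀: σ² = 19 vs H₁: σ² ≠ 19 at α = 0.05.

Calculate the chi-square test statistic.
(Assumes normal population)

Answer: χ² = 20.0000, fail to reject H₀

Derivation:
df = n - 1 = 19
χ² = (n-1)s²/σ₀² = 19×20.00/19 = 20.0000
Critical values: χ²_{0.975,19} = 8.907, χ²_{0.025,19} = 32.852
Rejection region: χ² < 8.907 or χ² > 32.852
Decision: fail to reject H₀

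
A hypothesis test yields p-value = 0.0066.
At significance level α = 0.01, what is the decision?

Compare p-value to α:
0.0066 < 0.01
Decision: reject H₀

Answer: reject H₀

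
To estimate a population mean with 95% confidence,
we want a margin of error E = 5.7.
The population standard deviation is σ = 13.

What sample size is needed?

Answer: n = 20

Derivation:
z_0.025 = 1.960
n = (z×σ/E)² = (1.960×13/5.7)²
n = 19.9825
Round up: n = 20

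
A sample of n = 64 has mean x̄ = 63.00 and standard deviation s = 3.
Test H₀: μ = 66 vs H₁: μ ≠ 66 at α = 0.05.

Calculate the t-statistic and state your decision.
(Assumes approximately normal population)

Answer: t = -8.0000, reject H₀

Derivation:
df = n - 1 = 63
SE = s/√n = 3/√64 = 0.3750
t = (x̄ - μ₀)/SE = (63.00 - 66)/0.3750 = -8.0000
Critical value: t_{0.025,63} = ±1.998
p-value < 0.0001
Decision: reject H₀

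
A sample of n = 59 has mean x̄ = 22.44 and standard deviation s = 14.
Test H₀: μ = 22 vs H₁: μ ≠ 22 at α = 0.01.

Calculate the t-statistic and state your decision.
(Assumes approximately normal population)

Answer: t = 0.2414, fail to reject H₀

Derivation:
df = n - 1 = 58
SE = s/√n = 14/√59 = 1.8226
t = (x̄ - μ₀)/SE = (22.44 - 22)/1.8226 = 0.2414
Critical value: t_{0.005,58} = ±2.663
p-value ≈ 0.8101
Decision: fail to reject H₀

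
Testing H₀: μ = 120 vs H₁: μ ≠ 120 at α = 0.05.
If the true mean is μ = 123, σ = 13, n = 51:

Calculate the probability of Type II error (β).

Answer: β ≈ 0.6223

Derivation:
SE = σ/√n = 13/√51 = 1.8204
Critical values: μ₀ ± z_0.025×SE = 120 ± 1.960×1.8204
Acceptance region: (116.4320, 123.5680)
Under H₁ (μ = 123): z_high = (123.5680 - 123)/1.8204 = 0.3120, z_low = (116.4320 - 123)/1.8204 = -3.6080
β = P(not reject | H₁) = Φ(0.3120) - Φ(-3.6080) ≈ 0.6223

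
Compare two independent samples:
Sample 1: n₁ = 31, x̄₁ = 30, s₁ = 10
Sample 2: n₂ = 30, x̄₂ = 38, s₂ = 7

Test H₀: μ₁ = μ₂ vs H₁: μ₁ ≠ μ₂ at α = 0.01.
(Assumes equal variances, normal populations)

Answer: t = -3.6086, reject H₀

Derivation:
Pooled variance: s²_p = [30×10² + 29×7²]/(59) = 74.9322
s_p = 8.6563
SE = s_p×√(1/n₁ + 1/n₂) = 8.6563×√(1/31 + 1/30) = 2.2169
t = (x̄₁ - x̄₂)/SE = (30 - 38)/2.2169 = -3.6086
df = 59, t-critical = ±2.662
Decision: reject H₀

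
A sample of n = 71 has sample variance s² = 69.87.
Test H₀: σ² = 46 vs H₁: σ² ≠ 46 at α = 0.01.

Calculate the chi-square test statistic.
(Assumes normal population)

Answer: χ² = 106.3239, reject H₀

Derivation:
df = n - 1 = 70
χ² = (n-1)s²/σ₀² = 70×69.87/46 = 106.3239
Critical values: χ²_{0.995,70} = 43.275, χ²_{0.005,70} = 104.215
Rejection region: χ² < 43.275 or χ² > 104.215
Decision: reject H₀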